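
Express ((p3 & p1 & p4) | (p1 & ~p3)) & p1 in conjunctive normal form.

p1 & (p4 | ~p3)

((p3 & p1 & p4) | (p1 & ~p3)) & p1
≡ (p3 | p1) & (p3 | ~p3) & (p1 | p1) & (p1 | ~p3) & (p4 | p1) & (p4 | ~p3) & p1   (distribute | over &)
≡ p1 & (p4 | ~p3)   (simplify)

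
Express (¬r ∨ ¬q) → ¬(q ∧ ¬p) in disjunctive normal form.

(r ∧ q) ∨ ¬q ∨ p

(¬r ∨ ¬q) → ¬(q ∧ ¬p)
≡ ¬(¬r ∨ ¬q) ∨ ¬(q ∧ ¬p)
≡ (¬¬r ∧ ¬¬q) ∨ ¬(q ∧ ¬p)
≡ (r ∧ ¬¬q) ∨ ¬(q ∧ ¬p)
≡ (r ∧ q) ∨ ¬(q ∧ ¬p)
≡ (r ∧ q) ∨ ¬q ∨ ¬¬p
≡ (r ∧ q) ∨ ¬q ∨ p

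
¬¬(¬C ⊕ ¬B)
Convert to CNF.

(¬C ∨ ¬B) ∧ (C ∨ B)

¬¬(¬C ⊕ ¬B)
≡ ¬¬((¬C ∨ ¬B) ∧ ¬(¬C ∧ ¬B))   [expand ⊕]
≡ (¬C ∨ ¬B) ∧ ¬(¬C ∧ ¬B)   [double negation]
≡ (¬C ∨ ¬B) ∧ (¬¬C ∨ ¬¬B)   [De Morgan]
≡ (¬C ∨ ¬B) ∧ (C ∨ ¬¬B)   [double negation]
≡ (¬C ∨ ¬B) ∧ (C ∨ B)   [double negation]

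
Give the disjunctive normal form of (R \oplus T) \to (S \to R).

(R \oplus T) \to (S \to R)
⇔ \lnot (R \oplus T) \lor (S \to R)
⇔ \lnot ((R \land \lnot T) \lor (\lnot R \land T)) \lor (S \to R)
⇔ \lnot ((R \land \lnot T) \lor (\lnot R \land T)) \lor \lnot S \lor R
⇔ (\lnot (R \land \lnot T) \land \lnot (\lnot R \land T)) \lor \lnot S \lor R
⇔ ((\lnot R \lor \lnot \lnot T) \land \lnot (\lnot R \land T)) \lor \lnot S \lor R
⇔ ((\lnot R \lor T) \land \lnot (\lnot R \land T)) \lor \lnot S \lor R
⇔ ((\lnot R \lor T) \land (\lnot \lnot R \lor \lnot T)) \lor \lnot S \lor R
⇔ ((\lnot R \lor T) \land (R \lor \lnot T)) \lor \lnot S \lor R
⇔ (\lnot R \land R) \lor (\lnot R \land \lnot T) \lor (T \land R) \lor (T \land \lnot T) \lor \lnot S \lor R
⇔ (\lnot R \land \lnot T) \lor \lnot S \lor R

(\lnot R \land \lnot T) \lor \lnot S \lor R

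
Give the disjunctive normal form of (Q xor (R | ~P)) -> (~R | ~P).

(Q xor (R | ~P)) -> (~R | ~P)
≡ ~(Q xor (R | ~P)) | ~R | ~P   [eliminate ->]
≡ ~((Q & ~(R | ~P)) | (~Q & (R | ~P))) | ~R | ~P   [expand xor]
≡ (~(Q & ~(R | ~P)) & ~(~Q & (R | ~P))) | ~R | ~P   [De Morgan]
≡ ((~Q | ~~(R | ~P)) & ~(~Q & (R | ~P))) | ~R | ~P   [De Morgan]
≡ ((~Q | R | ~P) & ~(~Q & (R | ~P))) | ~R | ~P   [double negation]
≡ ((~Q | R | ~P) & (~~Q | ~(R | ~P))) | ~R | ~P   [De Morgan]
≡ ((~Q | R | ~P) & (Q | ~(R | ~P))) | ~R | ~P   [double negation]
≡ ((~Q | R | ~P) & (Q | (~R & ~~P))) | ~R | ~P   [De Morgan]
≡ ((~Q | R | ~P) & (Q | (~R & P))) | ~R | ~P   [double negation]
≡ (~Q & Q) | (~Q & ~R & P) | (R & Q) | (R & ~R & P) | (~P & Q) | (~P & ~R & P) | ~R | ~P   [distribute & over |]
≡ (R & Q) | ~R | ~P   [simplify]

(R & Q) | ~R | ~P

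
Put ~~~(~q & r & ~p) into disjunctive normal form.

~~~(~q & r & ~p)
≡ ~(~q & r & ~p)   (double negation)
≡ ~~q | ~r | ~~p   (De Morgan)
≡ q | ~r | ~~p   (double negation)
≡ q | ~r | p   (double negation)

q | ~r | p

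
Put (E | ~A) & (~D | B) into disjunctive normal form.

(E & ~D) | (E & B) | (~A & ~D) | (~A & B)

(E | ~A) & (~D | B)
⇔ (E & ~D) | (E & B) | (~A & ~D) | (~A & B)   [distribute & over |]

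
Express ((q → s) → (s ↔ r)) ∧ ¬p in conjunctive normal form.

((q → s) → (s ↔ r)) ∧ ¬p
= (¬(q → s) ∨ (s ↔ r)) ∧ ¬p   [eliminate →]
= (¬(¬q ∨ s) ∨ (s ↔ r)) ∧ ¬p   [eliminate →]
= (¬(¬q ∨ s) ∨ ((s → r) ∧ (r → s))) ∧ ¬p   [eliminate ↔]
= (¬(¬q ∨ s) ∨ ((¬s ∨ r) ∧ (r → s))) ∧ ¬p   [eliminate →]
= (¬(¬q ∨ s) ∨ ((¬s ∨ r) ∧ (¬r ∨ s))) ∧ ¬p   [eliminate →]
= ((¬¬q ∧ ¬s) ∨ ((¬s ∨ r) ∧ (¬r ∨ s))) ∧ ¬p   [De Morgan]
= ((q ∧ ¬s) ∨ ((¬s ∨ r) ∧ (¬r ∨ s))) ∧ ¬p   [double negation]
= (q ∨ ¬s ∨ r) ∧ (q ∨ ¬r ∨ s) ∧ (¬s ∨ ¬s ∨ r) ∧ (¬s ∨ ¬r ∨ s) ∧ ¬p   [distribute ∨ over ∧]
= (q ∨ ¬r ∨ s) ∧ (¬s ∨ r) ∧ ¬p   [simplify]

(q ∨ ¬r ∨ s) ∧ (¬s ∨ r) ∧ ¬p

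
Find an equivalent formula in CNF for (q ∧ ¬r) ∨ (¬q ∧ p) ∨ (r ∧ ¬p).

(q ∧ ¬r) ∨ (¬q ∧ p) ∨ (r ∧ ¬p)
≡ (q ∨ ¬q ∨ r) ∧ (q ∨ ¬q ∨ ¬p) ∧ (q ∨ p ∨ r) ∧ (q ∨ p ∨ ¬p) ∧ (¬r ∨ ¬q ∨ r) ∧ (¬r ∨ ¬q ∨ ¬p) ∧ (¬r ∨ p ∨ r) ∧ (¬r ∨ p ∨ ¬p)   [distribute ∨ over ∧]
≡ (q ∨ p ∨ r) ∧ (¬r ∨ ¬q ∨ ¬p)   [simplify]

(q ∨ p ∨ r) ∧ (¬r ∨ ¬q ∨ ¬p)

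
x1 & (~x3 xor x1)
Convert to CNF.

x1 & (x3 | ~x1)

x1 & (~x3 xor x1)
⇔ x1 & (~x3 | x1) & ~(~x3 & x1)   [expand xor]
⇔ x1 & (~x3 | x1) & (~~x3 | ~x1)   [De Morgan]
⇔ x1 & (~x3 | x1) & (x3 | ~x1)   [double negation]
⇔ x1 & (x3 | ~x1)   [simplify]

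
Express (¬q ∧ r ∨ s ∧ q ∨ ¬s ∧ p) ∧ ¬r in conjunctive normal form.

(¬q ∧ r ∨ s ∧ q ∨ ¬s ∧ p) ∧ ¬r
≡ (¬q ∨ s ∨ ¬s) ∧ (¬q ∨ s ∨ p) ∧ (¬q ∨ q ∨ ¬s) ∧ (¬q ∨ q ∨ p) ∧ (r ∨ s ∨ ¬s) ∧ (r ∨ s ∨ p) ∧ (r ∨ q ∨ ¬s) ∧ (r ∨ q ∨ p) ∧ ¬r   [distribute ∨ over ∧]
≡ (¬q ∨ s ∨ p) ∧ (r ∨ s ∨ p) ∧ (r ∨ q ∨ ¬s) ∧ (r ∨ q ∨ p) ∧ ¬r   [simplify]

(¬q ∨ s ∨ p) ∧ (r ∨ s ∨ p) ∧ (r ∨ q ∨ ¬s) ∧ (r ∨ q ∨ p) ∧ ¬r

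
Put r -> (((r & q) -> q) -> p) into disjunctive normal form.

r -> (((r & q) -> q) -> p)
≡ ~r | (((r & q) -> q) -> p)   [eliminate ->]
≡ ~r | ~((r & q) -> q) | p   [eliminate ->]
≡ ~r | ~(~(r & q) | q) | p   [eliminate ->]
≡ ~r | (~~(r & q) & ~q) | p   [De Morgan]
≡ ~r | (r & q & ~q) | p   [double negation]
≡ ~r | p   [simplify]

~r | p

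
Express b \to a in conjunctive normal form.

\lnot b \lor a

b \to a
≡ \lnot b \lor a   [eliminate \to]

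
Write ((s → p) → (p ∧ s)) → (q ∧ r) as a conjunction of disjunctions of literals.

((s → p) → (p ∧ s)) → (q ∧ r)
≡ ¬((s → p) → (p ∧ s)) ∨ (q ∧ r)   [eliminate →]
≡ ¬(¬(s → p) ∨ (p ∧ s)) ∨ (q ∧ r)   [eliminate →]
≡ ¬(¬(¬s ∨ p) ∨ (p ∧ s)) ∨ (q ∧ r)   [eliminate →]
≡ (¬¬(¬s ∨ p) ∧ ¬(p ∧ s)) ∨ (q ∧ r)   [De Morgan]
≡ ((¬s ∨ p) ∧ ¬(p ∧ s)) ∨ (q ∧ r)   [double negation]
≡ ((¬s ∨ p) ∧ (¬p ∨ ¬s)) ∨ (q ∧ r)   [De Morgan]
≡ (¬s ∨ p ∨ q) ∧ (¬s ∨ p ∨ r) ∧ (¬p ∨ ¬s ∨ q) ∧ (¬p ∨ ¬s ∨ r)   [distribute ∨ over ∧]

(¬s ∨ p ∨ q) ∧ (¬s ∨ p ∨ r) ∧ (¬p ∨ ¬s ∨ q) ∧ (¬p ∨ ¬s ∨ r)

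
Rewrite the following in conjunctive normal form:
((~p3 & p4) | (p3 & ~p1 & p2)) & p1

((~p3 & p4) | (p3 & ~p1 & p2)) & p1
⇔ (~p3 | p3) & (~p3 | ~p1) & (~p3 | p2) & (p4 | p3) & (p4 | ~p1) & (p4 | p2) & p1
⇔ (~p3 | ~p1) & (~p3 | p2) & (p4 | p3) & (p4 | ~p1) & (p4 | p2) & p1

(~p3 | ~p1) & (~p3 | p2) & (p4 | p3) & (p4 | ~p1) & (p4 | p2) & p1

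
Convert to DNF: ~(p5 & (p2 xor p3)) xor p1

(~p5 & ~p1) | (~p2 & ~p3 & ~p1) | (p3 & p2 & ~p1) | (p5 & p2 & ~p3 & p1) | (p5 & ~p2 & p3 & p1)

~(p5 & (p2 xor p3)) xor p1
⇔ (~(p5 & (p2 xor p3)) & ~p1) | (~~(p5 & (p2 xor p3)) & p1)
⇔ (~(p5 & ((p2 & ~p3) | (~p2 & p3))) & ~p1) | (~~(p5 & (p2 xor p3)) & p1)
⇔ (~(p5 & ((p2 & ~p3) | (~p2 & p3))) & ~p1) | (~~(p5 & ((p2 & ~p3) | (~p2 & p3))) & p1)
⇔ ((~p5 | ~((p2 & ~p3) | (~p2 & p3))) & ~p1) | (~~(p5 & ((p2 & ~p3) | (~p2 & p3))) & p1)
⇔ ((~p5 | (~(p2 & ~p3) & ~(~p2 & p3))) & ~p1) | (~~(p5 & ((p2 & ~p3) | (~p2 & p3))) & p1)
⇔ ((~p5 | ((~p2 | ~~p3) & ~(~p2 & p3))) & ~p1) | (~~(p5 & ((p2 & ~p3) | (~p2 & p3))) & p1)
⇔ ((~p5 | ((~p2 | p3) & ~(~p2 & p3))) & ~p1) | (~~(p5 & ((p2 & ~p3) | (~p2 & p3))) & p1)
⇔ ((~p5 | ((~p2 | p3) & (~~p2 | ~p3))) & ~p1) | (~~(p5 & ((p2 & ~p3) | (~p2 & p3))) & p1)
⇔ ((~p5 | ((~p2 | p3) & (p2 | ~p3))) & ~p1) | (~~(p5 & ((p2 & ~p3) | (~p2 & p3))) & p1)
⇔ ((~p5 | ((~p2 | p3) & (p2 | ~p3))) & ~p1) | (p5 & ((p2 & ~p3) | (~p2 & p3)) & p1)
⇔ (~p5 & ~p1) | (~p2 & p2 & ~p1) | (~p2 & ~p3 & ~p1) | (p3 & p2 & ~p1) | (p3 & ~p3 & ~p1) | (p5 & p2 & ~p3 & p1) | (p5 & ~p2 & p3 & p1)
⇔ (~p5 & ~p1) | (~p2 & ~p3 & ~p1) | (p3 & p2 & ~p1) | (p5 & p2 & ~p3 & p1) | (p5 & ~p2 & p3 & p1)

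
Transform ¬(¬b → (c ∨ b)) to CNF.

¬(¬b → (c ∨ b))
⇔ ¬(¬¬b ∨ c ∨ b)   [eliminate →]
⇔ ¬¬¬b ∧ ¬c ∧ ¬b   [De Morgan]
⇔ ¬b ∧ ¬c ∧ ¬b   [double negation]
⇔ ¬b ∧ ¬c   [simplify]

¬b ∧ ¬c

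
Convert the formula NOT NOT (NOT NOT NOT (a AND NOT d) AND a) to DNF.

d AND a

NOT NOT (NOT NOT NOT (a AND NOT d) AND a)
≡ NOT NOT NOT (a AND NOT d) AND a
≡ NOT (a AND NOT d) AND a
≡ (NOT a OR NOT NOT d) AND a
≡ (NOT a OR d) AND a
≡ (NOT a AND a) OR (d AND a)
≡ d AND a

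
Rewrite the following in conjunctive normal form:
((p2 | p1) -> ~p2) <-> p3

((p2 | p1) -> ~p2) <-> p3
= (((p2 | p1) -> ~p2) -> p3) & (p3 -> ((p2 | p1) -> ~p2))   [eliminate <->]
= (~((p2 | p1) -> ~p2) | p3) & (p3 -> ((p2 | p1) -> ~p2))   [eliminate ->]
= (~(~(p2 | p1) | ~p2) | p3) & (p3 -> ((p2 | p1) -> ~p2))   [eliminate ->]
= (~(~(p2 | p1) | ~p2) | p3) & (~p3 | ((p2 | p1) -> ~p2))   [eliminate ->]
= (~(~(p2 | p1) | ~p2) | p3) & (~p3 | ~(p2 | p1) | ~p2)   [eliminate ->]
= ((~~(p2 | p1) & ~~p2) | p3) & (~p3 | ~(p2 | p1) | ~p2)   [De Morgan]
= (((p2 | p1) & ~~p2) | p3) & (~p3 | ~(p2 | p1) | ~p2)   [double negation]
= (((p2 | p1) & p2) | p3) & (~p3 | ~(p2 | p1) | ~p2)   [double negation]
= (((p2 | p1) & p2) | p3) & (~p3 | (~p2 & ~p1) | ~p2)   [De Morgan]
= (p2 | p1 | p3) & (p2 | p3) & (~p3 | ~p2 | ~p2) & (~p3 | ~p1 | ~p2)   [distribute | over &]
= (p2 | p3) & (~p3 | ~p2)   [simplify]

(p2 | p3) & (~p3 | ~p2)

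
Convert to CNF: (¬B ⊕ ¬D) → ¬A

(B ∨ ¬D ∨ ¬A) ∧ (D ∨ ¬B ∨ ¬A)

(¬B ⊕ ¬D) → ¬A
= ¬(¬B ⊕ ¬D) ∨ ¬A   [eliminate →]
= ¬((¬B ∨ ¬D) ∧ ¬(¬B ∧ ¬D)) ∨ ¬A   [expand ⊕]
= ¬(¬B ∨ ¬D) ∨ ¬¬(¬B ∧ ¬D) ∨ ¬A   [De Morgan]
= (¬¬B ∧ ¬¬D) ∨ ¬¬(¬B ∧ ¬D) ∨ ¬A   [De Morgan]
= (B ∧ ¬¬D) ∨ ¬¬(¬B ∧ ¬D) ∨ ¬A   [double negation]
= (B ∧ D) ∨ ¬¬(¬B ∧ ¬D) ∨ ¬A   [double negation]
= (B ∧ D) ∨ (¬B ∧ ¬D) ∨ ¬A   [double negation]
= (B ∨ ¬B ∨ ¬A) ∧ (B ∨ ¬D ∨ ¬A) ∧ (D ∨ ¬B ∨ ¬A) ∧ (D ∨ ¬D ∨ ¬A)   [distribute ∨ over ∧]
= (B ∨ ¬D ∨ ¬A) ∧ (D ∨ ¬B ∨ ¬A)   [simplify]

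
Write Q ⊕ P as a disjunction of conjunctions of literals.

Q ⊕ P
≡ (Q ∧ ¬P) ∨ (¬Q ∧ P)   — expand ⊕

(Q ∧ ¬P) ∨ (¬Q ∧ P)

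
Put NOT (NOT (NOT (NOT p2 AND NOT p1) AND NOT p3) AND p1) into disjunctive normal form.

NOT (NOT (NOT (NOT p2 AND NOT p1) AND NOT p3) AND p1)
⇔ NOT NOT (NOT (NOT p2 AND NOT p1) AND NOT p3) OR NOT p1   [De Morgan]
⇔ (NOT (NOT p2 AND NOT p1) AND NOT p3) OR NOT p1   [double negation]
⇔ ((NOT NOT p2 OR NOT NOT p1) AND NOT p3) OR NOT p1   [De Morgan]
⇔ ((p2 OR NOT NOT p1) AND NOT p3) OR NOT p1   [double negation]
⇔ ((p2 OR p1) AND NOT p3) OR NOT p1   [double negation]
⇔ (p2 AND NOT p3) OR (p1 AND NOT p3) OR NOT p1   [distribute AND over OR]

(p2 AND NOT p3) OR (p1 AND NOT p3) OR NOT p1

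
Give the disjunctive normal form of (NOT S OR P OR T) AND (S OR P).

P OR (T AND S)

(NOT S OR P OR T) AND (S OR P)
≡ (NOT S AND S) OR (NOT S AND P) OR (P AND S) OR (P AND P) OR (T AND S) OR (T AND P)   — distribute AND over OR
≡ P OR (T AND S)   — simplify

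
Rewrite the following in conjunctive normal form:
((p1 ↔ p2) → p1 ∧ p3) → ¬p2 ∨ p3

¬p2 ∨ p1 ∨ p3

((p1 ↔ p2) → p1 ∧ p3) → ¬p2 ∨ p3
= ¬((p1 ↔ p2) → p1 ∧ p3) ∨ ¬p2 ∨ p3   [eliminate →]
= ¬(¬(p1 ↔ p2) ∨ p1 ∧ p3) ∨ ¬p2 ∨ p3   [eliminate →]
= ¬(¬((p1 → p2) ∧ (p2 → p1)) ∨ p1 ∧ p3) ∨ ¬p2 ∨ p3   [eliminate ↔]
= ¬(¬((¬p1 ∨ p2) ∧ (p2 → p1)) ∨ p1 ∧ p3) ∨ ¬p2 ∨ p3   [eliminate →]
= ¬(¬((¬p1 ∨ p2) ∧ (¬p2 ∨ p1)) ∨ p1 ∧ p3) ∨ ¬p2 ∨ p3   [eliminate →]
= ¬¬((¬p1 ∨ p2) ∧ (¬p2 ∨ p1)) ∧ ¬(p1 ∧ p3) ∨ ¬p2 ∨ p3   [De Morgan]
= (¬p1 ∨ p2) ∧ (¬p2 ∨ p1) ∧ ¬(p1 ∧ p3) ∨ ¬p2 ∨ p3   [double negation]
= (¬p1 ∨ p2) ∧ (¬p2 ∨ p1) ∧ (¬p1 ∨ ¬p3) ∨ ¬p2 ∨ p3   [De Morgan]
= (¬p1 ∨ p2 ∨ ¬p2 ∨ p3) ∧ (¬p2 ∨ p1 ∨ ¬p2 ∨ p3) ∧ (¬p1 ∨ ¬p3 ∨ ¬p2 ∨ p3)   [distribute ∨ over ∧]
= ¬p2 ∨ p1 ∨ p3   [simplify]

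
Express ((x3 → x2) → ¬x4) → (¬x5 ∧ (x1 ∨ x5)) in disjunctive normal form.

(¬x3 ∧ x4) ∨ (x2 ∧ x4) ∨ (¬x5 ∧ x1)

((x3 → x2) → ¬x4) → (¬x5 ∧ (x1 ∨ x5))
⇔ ¬((x3 → x2) → ¬x4) ∨ (¬x5 ∧ (x1 ∨ x5))   [eliminate →]
⇔ ¬(¬(x3 → x2) ∨ ¬x4) ∨ (¬x5 ∧ (x1 ∨ x5))   [eliminate →]
⇔ ¬(¬(¬x3 ∨ x2) ∨ ¬x4) ∨ (¬x5 ∧ (x1 ∨ x5))   [eliminate →]
⇔ (¬¬(¬x3 ∨ x2) ∧ ¬¬x4) ∨ (¬x5 ∧ (x1 ∨ x5))   [De Morgan]
⇔ ((¬x3 ∨ x2) ∧ ¬¬x4) ∨ (¬x5 ∧ (x1 ∨ x5))   [double negation]
⇔ ((¬x3 ∨ x2) ∧ x4) ∨ (¬x5 ∧ (x1 ∨ x5))   [double negation]
⇔ (¬x3 ∧ x4) ∨ (x2 ∧ x4) ∨ (¬x5 ∧ x1) ∨ (¬x5 ∧ x5)   [distribute ∧ over ∨]
⇔ (¬x3 ∧ x4) ∨ (x2 ∧ x4) ∨ (¬x5 ∧ x1)   [simplify]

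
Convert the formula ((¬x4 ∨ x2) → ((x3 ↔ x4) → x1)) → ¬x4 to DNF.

(x2 ∧ x4 ∧ x3 ∧ ¬x1) ∨ ¬x4

((¬x4 ∨ x2) → ((x3 ↔ x4) → x1)) → ¬x4
≡ ¬((¬x4 ∨ x2) → ((x3 ↔ x4) → x1)) ∨ ¬x4   [eliminate →]
≡ ¬(¬(¬x4 ∨ x2) ∨ ((x3 ↔ x4) → x1)) ∨ ¬x4   [eliminate →]
≡ ¬(¬(¬x4 ∨ x2) ∨ ¬(x3 ↔ x4) ∨ x1) ∨ ¬x4   [eliminate →]
≡ ¬(¬(¬x4 ∨ x2) ∨ ¬((x3 → x4) ∧ (x4 → x3)) ∨ x1) ∨ ¬x4   [eliminate ↔]
≡ ¬(¬(¬x4 ∨ x2) ∨ ¬((¬x3 ∨ x4) ∧ (x4 → x3)) ∨ x1) ∨ ¬x4   [eliminate →]
≡ ¬(¬(¬x4 ∨ x2) ∨ ¬((¬x3 ∨ x4) ∧ (¬x4 ∨ x3)) ∨ x1) ∨ ¬x4   [eliminate →]
≡ (¬¬(¬x4 ∨ x2) ∧ ¬¬((¬x3 ∨ x4) ∧ (¬x4 ∨ x3)) ∧ ¬x1) ∨ ¬x4   [De Morgan]
≡ ((¬x4 ∨ x2) ∧ ¬¬((¬x3 ∨ x4) ∧ (¬x4 ∨ x3)) ∧ ¬x1) ∨ ¬x4   [double negation]
≡ ((¬x4 ∨ x2) ∧ (¬x3 ∨ x4) ∧ (¬x4 ∨ x3) ∧ ¬x1) ∨ ¬x4   [double negation]
≡ (¬x4 ∧ ¬x3 ∧ ¬x4 ∧ ¬x1) ∨ (¬x4 ∧ ¬x3 ∧ x3 ∧ ¬x1) ∨ (¬x4 ∧ x4 ∧ ¬x4 ∧ ¬x1) ∨ (¬x4 ∧ x4 ∧ x3 ∧ ¬x1) ∨ (x2 ∧ ¬x3 ∧ ¬x4 ∧ ¬x1) ∨ (x2 ∧ ¬x3 ∧ x3 ∧ ¬x1) ∨ (x2 ∧ x4 ∧ ¬x4 ∧ ¬x1) ∨ (x2 ∧ x4 ∧ x3 ∧ ¬x1) ∨ ¬x4   [distribute ∧ over ∨]
≡ (x2 ∧ x4 ∧ x3 ∧ ¬x1) ∨ ¬x4   [simplify]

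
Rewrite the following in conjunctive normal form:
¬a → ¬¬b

¬a → ¬¬b
≡ ¬¬a ∨ ¬¬b   — eliminate →
≡ a ∨ ¬¬b   — double negation
≡ a ∨ b   — double negation

a ∨ b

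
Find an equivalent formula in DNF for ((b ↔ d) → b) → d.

(¬b ∧ ¬d) ∨ d

((b ↔ d) → b) → d
⇔ ¬((b ↔ d) → b) ∨ d   [eliminate →]
⇔ ¬(¬(b ↔ d) ∨ b) ∨ d   [eliminate →]
⇔ ¬(¬((b → d) ∧ (d → b)) ∨ b) ∨ d   [eliminate ↔]
⇔ ¬(¬((¬b ∨ d) ∧ (d → b)) ∨ b) ∨ d   [eliminate →]
⇔ ¬(¬((¬b ∨ d) ∧ (¬d ∨ b)) ∨ b) ∨ d   [eliminate →]
⇔ (¬¬((¬b ∨ d) ∧ (¬d ∨ b)) ∧ ¬b) ∨ d   [De Morgan]
⇔ ((¬b ∨ d) ∧ (¬d ∨ b) ∧ ¬b) ∨ d   [double negation]
⇔ (¬b ∧ ¬d ∧ ¬b) ∨ (¬b ∧ b ∧ ¬b) ∨ (d ∧ ¬d ∧ ¬b) ∨ (d ∧ b ∧ ¬b) ∨ d   [distribute ∧ over ∨]
⇔ (¬b ∧ ¬d) ∨ d   [simplify]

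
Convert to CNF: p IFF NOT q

(NOT p OR NOT q) AND (q OR p)

p IFF NOT q
⇔ (p IMPLIES NOT q) AND (NOT q IMPLIES p)   [eliminate IFF]
⇔ (NOT p OR NOT q) AND (NOT q IMPLIES p)   [eliminate IMPLIES]
⇔ (NOT p OR NOT q) AND (NOT NOT q OR p)   [eliminate IMPLIES]
⇔ (NOT p OR NOT q) AND (q OR p)   [double negation]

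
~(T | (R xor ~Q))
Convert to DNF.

~(T | (R xor ~Q))
= ~(T | (R & ~~Q) | (~R & ~Q))   [expand xor]
= ~T & ~(R & ~~Q) & ~(~R & ~Q)   [De Morgan]
= ~T & (~R | ~~~Q) & ~(~R & ~Q)   [De Morgan]
= ~T & (~R | ~Q) & ~(~R & ~Q)   [double negation]
= ~T & (~R | ~Q) & (~~R | ~~Q)   [De Morgan]
= ~T & (~R | ~Q) & (R | ~~Q)   [double negation]
= ~T & (~R | ~Q) & (R | Q)   [double negation]
= (~T & ~R & R) | (~T & ~R & Q) | (~T & ~Q & R) | (~T & ~Q & Q)   [distribute & over |]
= (~T & ~R & Q) | (~T & ~Q & R)   [simplify]

(~T & ~R & Q) | (~T & ~Q & R)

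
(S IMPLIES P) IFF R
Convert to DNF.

(S AND NOT P AND NOT R) OR (R AND NOT S) OR (R AND P)

(S IMPLIES P) IFF R
⇔ ((S IMPLIES P) IMPLIES R) AND (R IMPLIES (S IMPLIES P))   (eliminate IFF)
⇔ (NOT (S IMPLIES P) OR R) AND (R IMPLIES (S IMPLIES P))   (eliminate IMPLIES)
⇔ (NOT (NOT S OR P) OR R) AND (R IMPLIES (S IMPLIES P))   (eliminate IMPLIES)
⇔ (NOT (NOT S OR P) OR R) AND (NOT R OR (S IMPLIES P))   (eliminate IMPLIES)
⇔ (NOT (NOT S OR P) OR R) AND (NOT R OR NOT S OR P)   (eliminate IMPLIES)
⇔ ((NOT NOT S AND NOT P) OR R) AND (NOT R OR NOT S OR P)   (De Morgan)
⇔ ((S AND NOT P) OR R) AND (NOT R OR NOT S OR P)   (double negation)
⇔ (S AND NOT P AND NOT R) OR (S AND NOT P AND NOT S) OR (S AND NOT P AND P) OR (R AND NOT R) OR (R AND NOT S) OR (R AND P)   (distribute AND over OR)
⇔ (S AND NOT P AND NOT R) OR (R AND NOT S) OR (R AND P)   (simplify)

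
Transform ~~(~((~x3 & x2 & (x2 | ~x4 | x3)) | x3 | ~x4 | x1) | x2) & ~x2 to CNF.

~~(~((~x3 & x2 & (x2 | ~x4 | x3)) | x3 | ~x4 | x1) | x2) & ~x2
≡ (~((~x3 & x2 & (x2 | ~x4 | x3)) | x3 | ~x4 | x1) | x2) & ~x2   [double negation]
≡ ((~(~x3 & x2 & (x2 | ~x4 | x3)) & ~x3 & ~~x4 & ~x1) | x2) & ~x2   [De Morgan]
≡ (((~~x3 | ~x2 | ~(x2 | ~x4 | x3)) & ~x3 & ~~x4 & ~x1) | x2) & ~x2   [De Morgan]
≡ (((x3 | ~x2 | ~(x2 | ~x4 | x3)) & ~x3 & ~~x4 & ~x1) | x2) & ~x2   [double negation]
≡ (((x3 | ~x2 | (~x2 & ~~x4 & ~x3)) & ~x3 & ~~x4 & ~x1) | x2) & ~x2   [De Morgan]
≡ (((x3 | ~x2 | (~x2 & x4 & ~x3)) & ~x3 & ~~x4 & ~x1) | x2) & ~x2   [double negation]
≡ (((x3 | ~x2 | (~x2 & x4 & ~x3)) & ~x3 & x4 & ~x1) | x2) & ~x2   [double negation]
≡ (x3 | ~x2 | ~x2 | x2) & (x3 | ~x2 | x4 | x2) & (x3 | ~x2 | ~x3 | x2) & (~x3 | x2) & (x4 | x2) & (~x1 | x2) & ~x2   [distribute | over &]
≡ (~x3 | x2) & (x4 | x2) & (~x1 | x2) & ~x2   [simplify]

(~x3 | x2) & (x4 | x2) & (~x1 | x2) & ~x2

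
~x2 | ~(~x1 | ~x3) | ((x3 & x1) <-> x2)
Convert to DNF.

~x2 | (x1 & x3)

~x2 | ~(~x1 | ~x3) | ((x3 & x1) <-> x2)
= ~x2 | ~(~x1 | ~x3) | (((x3 & x1) -> x2) & (x2 -> (x3 & x1)))   [eliminate <->]
= ~x2 | ~(~x1 | ~x3) | ((~(x3 & x1) | x2) & (x2 -> (x3 & x1)))   [eliminate ->]
= ~x2 | ~(~x1 | ~x3) | ((~(x3 & x1) | x2) & (~x2 | (x3 & x1)))   [eliminate ->]
= ~x2 | (~~x1 & ~~x3) | ((~(x3 & x1) | x2) & (~x2 | (x3 & x1)))   [De Morgan]
= ~x2 | (x1 & ~~x3) | ((~(x3 & x1) | x2) & (~x2 | (x3 & x1)))   [double negation]
= ~x2 | (x1 & x3) | ((~(x3 & x1) | x2) & (~x2 | (x3 & x1)))   [double negation]
= ~x2 | (x1 & x3) | ((~x3 | ~x1 | x2) & (~x2 | (x3 & x1)))   [De Morgan]
= ~x2 | (x1 & x3) | (~x3 & ~x2) | (~x3 & x3 & x1) | (~x1 & ~x2) | (~x1 & x3 & x1) | (x2 & ~x2) | (x2 & x3 & x1)   [distribute & over |]
= ~x2 | (x1 & x3)   [simplify]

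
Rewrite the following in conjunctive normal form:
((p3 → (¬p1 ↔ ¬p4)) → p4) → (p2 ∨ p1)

¬p4 ∨ p2 ∨ p1

((p3 → (¬p1 ↔ ¬p4)) → p4) → (p2 ∨ p1)
= ¬((p3 → (¬p1 ↔ ¬p4)) → p4) ∨ p2 ∨ p1   — eliminate →
= ¬(¬(p3 → (¬p1 ↔ ¬p4)) ∨ p4) ∨ p2 ∨ p1   — eliminate →
= ¬(¬(¬p3 ∨ (¬p1 ↔ ¬p4)) ∨ p4) ∨ p2 ∨ p1   — eliminate →
= ¬(¬(¬p3 ∨ ((¬p1 → ¬p4) ∧ (¬p4 → ¬p1))) ∨ p4) ∨ p2 ∨ p1   — eliminate ↔
= ¬(¬(¬p3 ∨ ((¬¬p1 ∨ ¬p4) ∧ (¬p4 → ¬p1))) ∨ p4) ∨ p2 ∨ p1   — eliminate →
= ¬(¬(¬p3 ∨ ((¬¬p1 ∨ ¬p4) ∧ (¬¬p4 ∨ ¬p1))) ∨ p4) ∨ p2 ∨ p1   — eliminate →
= (¬¬(¬p3 ∨ ((¬¬p1 ∨ ¬p4) ∧ (¬¬p4 ∨ ¬p1))) ∧ ¬p4) ∨ p2 ∨ p1   — De Morgan
= ((¬p3 ∨ ((¬¬p1 ∨ ¬p4) ∧ (¬¬p4 ∨ ¬p1))) ∧ ¬p4) ∨ p2 ∨ p1   — double negation
= ((¬p3 ∨ ((p1 ∨ ¬p4) ∧ (¬¬p4 ∨ ¬p1))) ∧ ¬p4) ∨ p2 ∨ p1   — double negation
= ((¬p3 ∨ ((p1 ∨ ¬p4) ∧ (p4 ∨ ¬p1))) ∧ ¬p4) ∨ p2 ∨ p1   — double negation
= (¬p3 ∨ p1 ∨ ¬p4 ∨ p2 ∨ p1) ∧ (¬p3 ∨ p4 ∨ ¬p1 ∨ p2 ∨ p1) ∧ (¬p4 ∨ p2 ∨ p1)   — distribute ∨ over ∧
= ¬p4 ∨ p2 ∨ p1   — simplify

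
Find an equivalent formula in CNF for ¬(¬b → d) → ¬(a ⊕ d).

b ∨ d ∨ ¬a

¬(¬b → d) → ¬(a ⊕ d)
⇔ ¬¬(¬b → d) ∨ ¬(a ⊕ d)   [eliminate →]
⇔ ¬¬(¬¬b ∨ d) ∨ ¬(a ⊕ d)   [eliminate →]
⇔ ¬¬(¬¬b ∨ d) ∨ ¬((a ∨ d) ∧ ¬(a ∧ d))   [expand ⊕]
⇔ ¬¬b ∨ d ∨ ¬((a ∨ d) ∧ ¬(a ∧ d))   [double negation]
⇔ b ∨ d ∨ ¬((a ∨ d) ∧ ¬(a ∧ d))   [double negation]
⇔ b ∨ d ∨ ¬(a ∨ d) ∨ ¬¬(a ∧ d)   [De Morgan]
⇔ b ∨ d ∨ (¬a ∧ ¬d) ∨ ¬¬(a ∧ d)   [De Morgan]
⇔ b ∨ d ∨ (¬a ∧ ¬d) ∨ (a ∧ d)   [double negation]
⇔ (b ∨ d ∨ ¬a ∨ a) ∧ (b ∨ d ∨ ¬a ∨ d) ∧ (b ∨ d ∨ ¬d ∨ a) ∧ (b ∨ d ∨ ¬d ∨ d)   [distribute ∨ over ∧]
⇔ b ∨ d ∨ ¬a   [simplify]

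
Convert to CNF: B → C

B → C
≡ ¬B ∨ C   — eliminate →

¬B ∨ C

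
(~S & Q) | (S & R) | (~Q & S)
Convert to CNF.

(~S | R | ~Q) & (Q | S)

(~S & Q) | (S & R) | (~Q & S)
⇔ (~S | S | ~Q) & (~S | S | S) & (~S | R | ~Q) & (~S | R | S) & (Q | S | ~Q) & (Q | S | S) & (Q | R | ~Q) & (Q | R | S)   (distribute | over &)
⇔ (~S | R | ~Q) & (Q | S)   (simplify)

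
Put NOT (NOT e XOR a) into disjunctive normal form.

NOT (NOT e XOR a)
= NOT ((NOT e AND NOT a) OR (NOT NOT e AND a))   (expand XOR)
= NOT (NOT e AND NOT a) AND NOT (NOT NOT e AND a)   (De Morgan)
= (NOT NOT e OR NOT NOT a) AND NOT (NOT NOT e AND a)   (De Morgan)
= (e OR NOT NOT a) AND NOT (NOT NOT e AND a)   (double negation)
= (e OR a) AND NOT (NOT NOT e AND a)   (double negation)
= (e OR a) AND (NOT NOT NOT e OR NOT a)   (De Morgan)
= (e OR a) AND (NOT e OR NOT a)   (double negation)
= (e AND NOT e) OR (e AND NOT a) OR (a AND NOT e) OR (a AND NOT a)   (distribute AND over OR)
= (e AND NOT a) OR (a AND NOT e)   (simplify)

(e AND NOT a) OR (a AND NOT e)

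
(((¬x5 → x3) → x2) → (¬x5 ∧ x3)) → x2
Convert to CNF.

(¬x5 ∨ x2) ∧ (¬x3 ∨ x2)

(((¬x5 → x3) → x2) → (¬x5 ∧ x3)) → x2
⇔ ¬(((¬x5 → x3) → x2) → (¬x5 ∧ x3)) ∨ x2   [eliminate →]
⇔ ¬(¬((¬x5 → x3) → x2) ∨ (¬x5 ∧ x3)) ∨ x2   [eliminate →]
⇔ ¬(¬(¬(¬x5 → x3) ∨ x2) ∨ (¬x5 ∧ x3)) ∨ x2   [eliminate →]
⇔ ¬(¬(¬(¬¬x5 ∨ x3) ∨ x2) ∨ (¬x5 ∧ x3)) ∨ x2   [eliminate →]
⇔ (¬¬(¬(¬¬x5 ∨ x3) ∨ x2) ∧ ¬(¬x5 ∧ x3)) ∨ x2   [De Morgan]
⇔ ((¬(¬¬x5 ∨ x3) ∨ x2) ∧ ¬(¬x5 ∧ x3)) ∨ x2   [double negation]
⇔ (((¬¬¬x5 ∧ ¬x3) ∨ x2) ∧ ¬(¬x5 ∧ x3)) ∨ x2   [De Morgan]
⇔ (((¬x5 ∧ ¬x3) ∨ x2) ∧ ¬(¬x5 ∧ x3)) ∨ x2   [double negation]
⇔ (((¬x5 ∧ ¬x3) ∨ x2) ∧ (¬¬x5 ∨ ¬x3)) ∨ x2   [De Morgan]
⇔ (((¬x5 ∧ ¬x3) ∨ x2) ∧ (x5 ∨ ¬x3)) ∨ x2   [double negation]
⇔ (¬x5 ∨ x2 ∨ x2) ∧ (¬x3 ∨ x2 ∨ x2) ∧ (x5 ∨ ¬x3 ∨ x2)   [distribute ∨ over ∧]
⇔ (¬x5 ∨ x2) ∧ (¬x3 ∨ x2)   [simplify]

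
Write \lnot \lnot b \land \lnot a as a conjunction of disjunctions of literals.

b \land \lnot a

\lnot \lnot b \land \lnot a
≡ b \land \lnot a   [double negation]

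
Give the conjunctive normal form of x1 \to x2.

\lnot x1 \lor x2

x1 \to x2
⇔ \lnot x1 \lor x2   [eliminate \to]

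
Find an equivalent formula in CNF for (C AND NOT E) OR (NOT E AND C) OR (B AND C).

(C AND NOT E) OR (NOT E AND C) OR (B AND C)
≡ (C OR NOT E OR B) AND (C OR NOT E OR C) AND (C OR C OR B) AND (C OR C OR C) AND (NOT E OR NOT E OR B) AND (NOT E OR NOT E OR C) AND (NOT E OR C OR B) AND (NOT E OR C OR C)   (distribute OR over AND)
≡ C AND (NOT E OR B)   (simplify)

C AND (NOT E OR B)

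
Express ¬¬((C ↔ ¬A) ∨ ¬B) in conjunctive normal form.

¬¬((C ↔ ¬A) ∨ ¬B)
= ¬¬((C → ¬A) ∧ (¬A → C) ∨ ¬B)   — eliminate ↔
= ¬¬((¬C ∨ ¬A) ∧ (¬A → C) ∨ ¬B)   — eliminate →
= ¬¬((¬C ∨ ¬A) ∧ (¬¬A ∨ C) ∨ ¬B)   — eliminate →
= (¬C ∨ ¬A) ∧ (¬¬A ∨ C) ∨ ¬B   — double negation
= (¬C ∨ ¬A) ∧ (A ∨ C) ∨ ¬B   — double negation
= (¬C ∨ ¬A ∨ ¬B) ∧ (A ∨ C ∨ ¬B)   — distribute ∨ over ∧

(¬C ∨ ¬A ∨ ¬B) ∧ (A ∨ C ∨ ¬B)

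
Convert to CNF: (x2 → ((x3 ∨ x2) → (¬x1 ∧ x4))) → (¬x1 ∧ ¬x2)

(x2 → ((x3 ∨ x2) → (¬x1 ∧ x4))) → (¬x1 ∧ ¬x2)
≡ ¬(x2 → ((x3 ∨ x2) → (¬x1 ∧ x4))) ∨ (¬x1 ∧ ¬x2)   [eliminate →]
≡ ¬(¬x2 ∨ ((x3 ∨ x2) → (¬x1 ∧ x4))) ∨ (¬x1 ∧ ¬x2)   [eliminate →]
≡ ¬(¬x2 ∨ ¬(x3 ∨ x2) ∨ (¬x1 ∧ x4)) ∨ (¬x1 ∧ ¬x2)   [eliminate →]
≡ (¬¬x2 ∧ ¬¬(x3 ∨ x2) ∧ ¬(¬x1 ∧ x4)) ∨ (¬x1 ∧ ¬x2)   [De Morgan]
≡ (x2 ∧ ¬¬(x3 ∨ x2) ∧ ¬(¬x1 ∧ x4)) ∨ (¬x1 ∧ ¬x2)   [double negation]
≡ (x2 ∧ (x3 ∨ x2) ∧ ¬(¬x1 ∧ x4)) ∨ (¬x1 ∧ ¬x2)   [double negation]
≡ (x2 ∧ (x3 ∨ x2) ∧ (¬¬x1 ∨ ¬x4)) ∨ (¬x1 ∧ ¬x2)   [De Morgan]
≡ (x2 ∧ (x3 ∨ x2) ∧ (x1 ∨ ¬x4)) ∨ (¬x1 ∧ ¬x2)   [double negation]
≡ (x2 ∨ ¬x1) ∧ (x2 ∨ ¬x2) ∧ (x3 ∨ x2 ∨ ¬x1) ∧ (x3 ∨ x2 ∨ ¬x2) ∧ (x1 ∨ ¬x4 ∨ ¬x1) ∧ (x1 ∨ ¬x4 ∨ ¬x2)   [distribute ∨ over ∧]
≡ (x2 ∨ ¬x1) ∧ (x1 ∨ ¬x4 ∨ ¬x2)   [simplify]

(x2 ∨ ¬x1) ∧ (x1 ∨ ¬x4 ∨ ¬x2)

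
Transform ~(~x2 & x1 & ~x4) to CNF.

~(~x2 & x1 & ~x4)
≡ ~~x2 | ~x1 | ~~x4   [De Morgan]
≡ x2 | ~x1 | ~~x4   [double negation]
≡ x2 | ~x1 | x4   [double negation]

x2 | ~x1 | x4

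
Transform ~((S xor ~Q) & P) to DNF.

(~S & Q) | (~Q & S) | ~P

~((S xor ~Q) & P)
⇔ ~(((S & ~~Q) | (~S & ~Q)) & P)   [expand xor]
⇔ ~((S & ~~Q) | (~S & ~Q)) | ~P   [De Morgan]
⇔ (~(S & ~~Q) & ~(~S & ~Q)) | ~P   [De Morgan]
⇔ ((~S | ~~~Q) & ~(~S & ~Q)) | ~P   [De Morgan]
⇔ ((~S | ~Q) & ~(~S & ~Q)) | ~P   [double negation]
⇔ ((~S | ~Q) & (~~S | ~~Q)) | ~P   [De Morgan]
⇔ ((~S | ~Q) & (S | ~~Q)) | ~P   [double negation]
⇔ ((~S | ~Q) & (S | Q)) | ~P   [double negation]
⇔ (~S & S) | (~S & Q) | (~Q & S) | (~Q & Q) | ~P   [distribute & over |]
⇔ (~S & Q) | (~Q & S) | ~P   [simplify]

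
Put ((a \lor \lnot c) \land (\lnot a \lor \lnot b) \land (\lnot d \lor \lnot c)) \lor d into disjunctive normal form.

(a \land \lnot b \land \lnot d) \lor (\lnot c \land \lnot a) \lor (\lnot c \land \lnot b) \lor d

((a \lor \lnot c) \land (\lnot a \lor \lnot b) \land (\lnot d \lor \lnot c)) \lor d
≡ (a \land \lnot a \land \lnot d) \lor (a \land \lnot a \land \lnot c) \lor (a \land \lnot b \land \lnot d) \lor (a \land \lnot b \land \lnot c) \lor (\lnot c \land \lnot a \land \lnot d) \lor (\lnot c \land \lnot a \land \lnot c) \lor (\lnot c \land \lnot b \land \lnot d) \lor (\lnot c \land \lnot b \land \lnot c) \lor d   [distribute \land over \lor]
≡ (a \land \lnot b \land \lnot d) \lor (\lnot c \land \lnot a) \lor (\lnot c \land \lnot b) \lor d   [simplify]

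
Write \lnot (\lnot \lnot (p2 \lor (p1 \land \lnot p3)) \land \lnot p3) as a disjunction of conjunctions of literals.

\lnot (\lnot \lnot (p2 \lor (p1 \land \lnot p3)) \land \lnot p3)
⇔ \lnot \lnot \lnot (p2 \lor (p1 \land \lnot p3)) \lor \lnot \lnot p3   [De Morgan]
⇔ \lnot (p2 \lor (p1 \land \lnot p3)) \lor \lnot \lnot p3   [double negation]
⇔ (\lnot p2 \land \lnot (p1 \land \lnot p3)) \lor \lnot \lnot p3   [De Morgan]
⇔ (\lnot p2 \land (\lnot p1 \lor \lnot \lnot p3)) \lor \lnot \lnot p3   [De Morgan]
⇔ (\lnot p2 \land (\lnot p1 \lor p3)) \lor \lnot \lnot p3   [double negation]
⇔ (\lnot p2 \land (\lnot p1 \lor p3)) \lor p3   [double negation]
⇔ (\lnot p2 \land \lnot p1) \lor (\lnot p2 \land p3) \lor p3   [distribute \land over \lor]
⇔ (\lnot p2 \land \lnot p1) \lor p3   [simplify]

(\lnot p2 \land \lnot p1) \lor p3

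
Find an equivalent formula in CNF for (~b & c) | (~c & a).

(~b | ~c) & (~b | a) & (c | a)

(~b & c) | (~c & a)
≡ (~b | ~c) & (~b | a) & (c | ~c) & (c | a)   [distribute | over &]
≡ (~b | ~c) & (~b | a) & (c | a)   [simplify]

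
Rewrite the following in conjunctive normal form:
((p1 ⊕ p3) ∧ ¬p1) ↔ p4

((p1 ⊕ p3) ∧ ¬p1) ↔ p4
⇔ (((p1 ⊕ p3) ∧ ¬p1) → p4) ∧ (p4 → ((p1 ⊕ p3) ∧ ¬p1))   [eliminate ↔]
⇔ (¬((p1 ⊕ p3) ∧ ¬p1) ∨ p4) ∧ (p4 → ((p1 ⊕ p3) ∧ ¬p1))   [eliminate →]
⇔ (¬((p1 ∨ p3) ∧ ¬(p1 ∧ p3) ∧ ¬p1) ∨ p4) ∧ (p4 → ((p1 ⊕ p3) ∧ ¬p1))   [expand ⊕]
⇔ (¬((p1 ∨ p3) ∧ ¬(p1 ∧ p3) ∧ ¬p1) ∨ p4) ∧ (¬p4 ∨ ((p1 ⊕ p3) ∧ ¬p1))   [eliminate →]
⇔ (¬((p1 ∨ p3) ∧ ¬(p1 ∧ p3) ∧ ¬p1) ∨ p4) ∧ (¬p4 ∨ ((p1 ∨ p3) ∧ ¬(p1 ∧ p3) ∧ ¬p1))   [expand ⊕]
⇔ (¬(p1 ∨ p3) ∨ ¬¬(p1 ∧ p3) ∨ ¬¬p1 ∨ p4) ∧ (¬p4 ∨ ((p1 ∨ p3) ∧ ¬(p1 ∧ p3) ∧ ¬p1))   [De Morgan]
⇔ ((¬p1 ∧ ¬p3) ∨ ¬¬(p1 ∧ p3) ∨ ¬¬p1 ∨ p4) ∧ (¬p4 ∨ ((p1 ∨ p3) ∧ ¬(p1 ∧ p3) ∧ ¬p1))   [De Morgan]
⇔ ((¬p1 ∧ ¬p3) ∨ (p1 ∧ p3) ∨ ¬¬p1 ∨ p4) ∧ (¬p4 ∨ ((p1 ∨ p3) ∧ ¬(p1 ∧ p3) ∧ ¬p1))   [double negation]
⇔ ((¬p1 ∧ ¬p3) ∨ (p1 ∧ p3) ∨ p1 ∨ p4) ∧ (¬p4 ∨ ((p1 ∨ p3) ∧ ¬(p1 ∧ p3) ∧ ¬p1))   [double negation]
⇔ ((¬p1 ∧ ¬p3) ∨ (p1 ∧ p3) ∨ p1 ∨ p4) ∧ (¬p4 ∨ ((p1 ∨ p3) ∧ (¬p1 ∨ ¬p3) ∧ ¬p1))   [De Morgan]
⇔ (¬p1 ∨ p1 ∨ p1 ∨ p4) ∧ (¬p1 ∨ p3 ∨ p1 ∨ p4) ∧ (¬p3 ∨ p1 ∨ p1 ∨ p4) ∧ (¬p3 ∨ p3 ∨ p1 ∨ p4) ∧ (¬p4 ∨ p1 ∨ p3) ∧ (¬p4 ∨ ¬p1 ∨ ¬p3) ∧ (¬p4 ∨ ¬p1)   [distribute ∨ over ∧]
⇔ (¬p3 ∨ p1 ∨ p4) ∧ (¬p4 ∨ p1 ∨ p3) ∧ (¬p4 ∨ ¬p1)   [simplify]

(¬p3 ∨ p1 ∨ p4) ∧ (¬p4 ∨ p1 ∨ p3) ∧ (¬p4 ∨ ¬p1)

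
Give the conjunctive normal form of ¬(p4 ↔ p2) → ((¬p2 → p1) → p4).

¬(p4 ↔ p2) → ((¬p2 → p1) → p4)
⇔ ¬¬(p4 ↔ p2) ∨ ((¬p2 → p1) → p4)   — eliminate →
⇔ ¬¬((p4 → p2) ∧ (p2 → p4)) ∨ ((¬p2 → p1) → p4)   — eliminate ↔
⇔ ¬¬((¬p4 ∨ p2) ∧ (p2 → p4)) ∨ ((¬p2 → p1) → p4)   — eliminate →
⇔ ¬¬((¬p4 ∨ p2) ∧ (¬p2 ∨ p4)) ∨ ((¬p2 → p1) → p4)   — eliminate →
⇔ ¬¬((¬p4 ∨ p2) ∧ (¬p2 ∨ p4)) ∨ ¬(¬p2 → p1) ∨ p4   — eliminate →
⇔ ¬¬((¬p4 ∨ p2) ∧ (¬p2 ∨ p4)) ∨ ¬(¬¬p2 ∨ p1) ∨ p4   — eliminate →
⇔ ((¬p4 ∨ p2) ∧ (¬p2 ∨ p4)) ∨ ¬(¬¬p2 ∨ p1) ∨ p4   — double negation
⇔ ((¬p4 ∨ p2) ∧ (¬p2 ∨ p4)) ∨ (¬¬¬p2 ∧ ¬p1) ∨ p4   — De Morgan
⇔ ((¬p4 ∨ p2) ∧ (¬p2 ∨ p4)) ∨ (¬p2 ∧ ¬p1) ∨ p4   — double negation
⇔ (¬p4 ∨ p2 ∨ ¬p2 ∨ p4) ∧ (¬p4 ∨ p2 ∨ ¬p1 ∨ p4) ∧ (¬p2 ∨ p4 ∨ ¬p2 ∨ p4) ∧ (¬p2 ∨ p4 ∨ ¬p1 ∨ p4)   — distribute ∨ over ∧
⇔ ¬p2 ∨ p4   — simplify

¬p2 ∨ p4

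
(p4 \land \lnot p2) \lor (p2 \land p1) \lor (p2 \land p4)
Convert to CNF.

(p4 \land \lnot p2) \lor (p2 \land p1) \lor (p2 \land p4)
≡ (p4 \lor p2 \lor p2) \land (p4 \lor p2 \lor p4) \land (p4 \lor p1 \lor p2) \land (p4 \lor p1 \lor p4) \land (\lnot p2 \lor p2 \lor p2) \land (\lnot p2 \lor p2 \lor p4) \land (\lnot p2 \lor p1 \lor p2) \land (\lnot p2 \lor p1 \lor p4)   — distribute \lor over \land
≡ (p4 \lor p2) \land (p4 \lor p1)   — simplify

(p4 \lor p2) \land (p4 \lor p1)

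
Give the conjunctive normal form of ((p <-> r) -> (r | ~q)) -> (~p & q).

(~p | r) & (~r | ~p) & q

((p <-> r) -> (r | ~q)) -> (~p & q)
⇔ ~((p <-> r) -> (r | ~q)) | (~p & q)   [eliminate ->]
⇔ ~(~(p <-> r) | r | ~q) | (~p & q)   [eliminate ->]
⇔ ~(~((p -> r) & (r -> p)) | r | ~q) | (~p & q)   [eliminate <->]
⇔ ~(~((~p | r) & (r -> p)) | r | ~q) | (~p & q)   [eliminate ->]
⇔ ~(~((~p | r) & (~r | p)) | r | ~q) | (~p & q)   [eliminate ->]
⇔ (~~((~p | r) & (~r | p)) & ~r & ~~q) | (~p & q)   [De Morgan]
⇔ ((~p | r) & (~r | p) & ~r & ~~q) | (~p & q)   [double negation]
⇔ ((~p | r) & (~r | p) & ~r & q) | (~p & q)   [double negation]
⇔ (~p | r | ~p) & (~p | r | q) & (~r | p | ~p) & (~r | p | q) & (~r | ~p) & (~r | q) & (q | ~p) & (q | q)   [distribute | over &]
⇔ (~p | r) & (~r | ~p) & q   [simplify]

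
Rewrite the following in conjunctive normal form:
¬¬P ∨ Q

P ∨ Q

¬¬P ∨ Q
≡ P ∨ Q   — double negation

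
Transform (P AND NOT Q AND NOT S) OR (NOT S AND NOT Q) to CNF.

NOT Q AND NOT S

(P AND NOT Q AND NOT S) OR (NOT S AND NOT Q)
⇔ (P OR NOT S) AND (P OR NOT Q) AND (NOT Q OR NOT S) AND (NOT Q OR NOT Q) AND (NOT S OR NOT S) AND (NOT S OR NOT Q)   [distribute OR over AND]
⇔ NOT Q AND NOT S   [simplify]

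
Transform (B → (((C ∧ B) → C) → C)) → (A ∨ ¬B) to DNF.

(B → (((C ∧ B) → C) → C)) → (A ∨ ¬B)
⇔ ¬(B → (((C ∧ B) → C) → C)) ∨ A ∨ ¬B   — eliminate →
⇔ ¬(¬B ∨ (((C ∧ B) → C) → C)) ∨ A ∨ ¬B   — eliminate →
⇔ ¬(¬B ∨ ¬((C ∧ B) → C) ∨ C) ∨ A ∨ ¬B   — eliminate →
⇔ ¬(¬B ∨ ¬(¬(C ∧ B) ∨ C) ∨ C) ∨ A ∨ ¬B   — eliminate →
⇔ (¬¬B ∧ ¬¬(¬(C ∧ B) ∨ C) ∧ ¬C) ∨ A ∨ ¬B   — De Morgan
⇔ (B ∧ ¬¬(¬(C ∧ B) ∨ C) ∧ ¬C) ∨ A ∨ ¬B   — double negation
⇔ (B ∧ (¬(C ∧ B) ∨ C) ∧ ¬C) ∨ A ∨ ¬B   — double negation
⇔ (B ∧ (¬C ∨ ¬B ∨ C) ∧ ¬C) ∨ A ∨ ¬B   — De Morgan
⇔ (B ∧ ¬C ∧ ¬C) ∨ (B ∧ ¬B ∧ ¬C) ∨ (B ∧ C ∧ ¬C) ∨ A ∨ ¬B   — distribute ∧ over ∨
⇔ (B ∧ ¬C) ∨ A ∨ ¬B   — simplify

(B ∧ ¬C) ∨ A ∨ ¬B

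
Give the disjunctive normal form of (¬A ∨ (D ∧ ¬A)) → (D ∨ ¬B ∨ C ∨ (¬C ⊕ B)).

(¬A ∨ (D ∧ ¬A)) → (D ∨ ¬B ∨ C ∨ (¬C ⊕ B))
= ¬(¬A ∨ (D ∧ ¬A)) ∨ D ∨ ¬B ∨ C ∨ (¬C ⊕ B)   (eliminate →)
= ¬(¬A ∨ (D ∧ ¬A)) ∨ D ∨ ¬B ∨ C ∨ (¬C ∧ ¬B) ∨ (¬¬C ∧ B)   (expand ⊕)
= (¬¬A ∧ ¬(D ∧ ¬A)) ∨ D ∨ ¬B ∨ C ∨ (¬C ∧ ¬B) ∨ (¬¬C ∧ B)   (De Morgan)
= (A ∧ ¬(D ∧ ¬A)) ∨ D ∨ ¬B ∨ C ∨ (¬C ∧ ¬B) ∨ (¬¬C ∧ B)   (double negation)
= (A ∧ (¬D ∨ ¬¬A)) ∨ D ∨ ¬B ∨ C ∨ (¬C ∧ ¬B) ∨ (¬¬C ∧ B)   (De Morgan)
= (A ∧ (¬D ∨ A)) ∨ D ∨ ¬B ∨ C ∨ (¬C ∧ ¬B) ∨ (¬¬C ∧ B)   (double negation)
= (A ∧ (¬D ∨ A)) ∨ D ∨ ¬B ∨ C ∨ (¬C ∧ ¬B) ∨ (C ∧ B)   (double negation)
= (A ∧ ¬D) ∨ (A ∧ A) ∨ D ∨ ¬B ∨ C ∨ (¬C ∧ ¬B) ∨ (C ∧ B)   (distribute ∧ over ∨)
= A ∨ D ∨ ¬B ∨ C   (simplify)

A ∨ D ∨ ¬B ∨ C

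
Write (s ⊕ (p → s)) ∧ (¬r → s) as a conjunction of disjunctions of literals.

(s ∨ ¬p) ∧ ¬s ∧ (r ∨ s)

(s ⊕ (p → s)) ∧ (¬r → s)
≡ (s ∨ (p → s)) ∧ ¬(s ∧ (p → s)) ∧ (¬r → s)   [expand ⊕]
≡ (s ∨ ¬p ∨ s) ∧ ¬(s ∧ (p → s)) ∧ (¬r → s)   [eliminate →]
≡ (s ∨ ¬p ∨ s) ∧ ¬(s ∧ (¬p ∨ s)) ∧ (¬r → s)   [eliminate →]
≡ (s ∨ ¬p ∨ s) ∧ ¬(s ∧ (¬p ∨ s)) ∧ (¬¬r ∨ s)   [eliminate →]
≡ (s ∨ ¬p ∨ s) ∧ (¬s ∨ ¬(¬p ∨ s)) ∧ (¬¬r ∨ s)   [De Morgan]
≡ (s ∨ ¬p ∨ s) ∧ (¬s ∨ (¬¬p ∧ ¬s)) ∧ (¬¬r ∨ s)   [De Morgan]
≡ (s ∨ ¬p ∨ s) ∧ (¬s ∨ (p ∧ ¬s)) ∧ (¬¬r ∨ s)   [double negation]
≡ (s ∨ ¬p ∨ s) ∧ (¬s ∨ (p ∧ ¬s)) ∧ (r ∨ s)   [double negation]
≡ (s ∨ ¬p ∨ s) ∧ (¬s ∨ p) ∧ (¬s ∨ ¬s) ∧ (r ∨ s)   [distribute ∨ over ∧]
≡ (s ∨ ¬p) ∧ ¬s ∧ (r ∨ s)   [simplify]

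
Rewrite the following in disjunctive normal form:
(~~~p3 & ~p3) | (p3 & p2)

(~~~p3 & ~p3) | (p3 & p2)
≡ (~p3 & ~p3) | (p3 & p2)
≡ ~p3 | (p3 & p2)

~p3 | (p3 & p2)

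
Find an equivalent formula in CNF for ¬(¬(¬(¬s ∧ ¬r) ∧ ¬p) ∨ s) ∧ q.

(s ∨ r) ∧ ¬p ∧ ¬s ∧ q

¬(¬(¬(¬s ∧ ¬r) ∧ ¬p) ∨ s) ∧ q
= ¬¬(¬(¬s ∧ ¬r) ∧ ¬p) ∧ ¬s ∧ q   — De Morgan
= ¬(¬s ∧ ¬r) ∧ ¬p ∧ ¬s ∧ q   — double negation
= (¬¬s ∨ ¬¬r) ∧ ¬p ∧ ¬s ∧ q   — De Morgan
= (s ∨ ¬¬r) ∧ ¬p ∧ ¬s ∧ q   — double negation
= (s ∨ r) ∧ ¬p ∧ ¬s ∧ q   — double negation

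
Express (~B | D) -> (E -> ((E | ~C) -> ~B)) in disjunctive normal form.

(B & ~D) | ~E | ~B

(~B | D) -> (E -> ((E | ~C) -> ~B))
≡ ~(~B | D) | (E -> ((E | ~C) -> ~B))   [eliminate ->]
≡ ~(~B | D) | ~E | ((E | ~C) -> ~B)   [eliminate ->]
≡ ~(~B | D) | ~E | ~(E | ~C) | ~B   [eliminate ->]
≡ (~~B & ~D) | ~E | ~(E | ~C) | ~B   [De Morgan]
≡ (B & ~D) | ~E | ~(E | ~C) | ~B   [double negation]
≡ (B & ~D) | ~E | (~E & ~~C) | ~B   [De Morgan]
≡ (B & ~D) | ~E | (~E & C) | ~B   [double negation]
≡ (B & ~D) | ~E | ~B   [simplify]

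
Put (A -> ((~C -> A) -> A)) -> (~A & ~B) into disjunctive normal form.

(A -> ((~C -> A) -> A)) -> (~A & ~B)
≡ ~(A -> ((~C -> A) -> A)) | (~A & ~B)   — eliminate ->
≡ ~(~A | ((~C -> A) -> A)) | (~A & ~B)   — eliminate ->
≡ ~(~A | ~(~C -> A) | A) | (~A & ~B)   — eliminate ->
≡ ~(~A | ~(~~C | A) | A) | (~A & ~B)   — eliminate ->
≡ (~~A & ~~(~~C | A) & ~A) | (~A & ~B)   — De Morgan
≡ (A & ~~(~~C | A) & ~A) | (~A & ~B)   — double negation
≡ (A & (~~C | A) & ~A) | (~A & ~B)   — double negation
≡ (A & (C | A) & ~A) | (~A & ~B)   — double negation
≡ (A & C & ~A) | (A & A & ~A) | (~A & ~B)   — distribute & over |
≡ ~A & ~B   — simplify

~A & ~B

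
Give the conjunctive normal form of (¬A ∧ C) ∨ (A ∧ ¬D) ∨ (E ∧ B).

(¬A ∨ ¬D ∨ E) ∧ (¬A ∨ ¬D ∨ B) ∧ (C ∨ A ∨ E) ∧ (C ∨ A ∨ B) ∧ (C ∨ ¬D ∨ E) ∧ (C ∨ ¬D ∨ B)

(¬A ∧ C) ∨ (A ∧ ¬D) ∨ (E ∧ B)
⇔ (¬A ∨ A ∨ E) ∧ (¬A ∨ A ∨ B) ∧ (¬A ∨ ¬D ∨ E) ∧ (¬A ∨ ¬D ∨ B) ∧ (C ∨ A ∨ E) ∧ (C ∨ A ∨ B) ∧ (C ∨ ¬D ∨ E) ∧ (C ∨ ¬D ∨ B)   (distribute ∨ over ∧)
⇔ (¬A ∨ ¬D ∨ E) ∧ (¬A ∨ ¬D ∨ B) ∧ (C ∨ A ∨ E) ∧ (C ∨ A ∨ B) ∧ (C ∨ ¬D ∨ E) ∧ (C ∨ ¬D ∨ B)   (simplify)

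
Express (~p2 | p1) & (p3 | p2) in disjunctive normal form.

(~p2 | p1) & (p3 | p2)
≡ (~p2 & p3) | (~p2 & p2) | (p1 & p3) | (p1 & p2)   [distribute & over |]
≡ (~p2 & p3) | (p1 & p3) | (p1 & p2)   [simplify]

(~p2 & p3) | (p1 & p3) | (p1 & p2)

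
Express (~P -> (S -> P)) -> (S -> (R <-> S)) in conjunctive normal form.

~P | ~S | R

(~P -> (S -> P)) -> (S -> (R <-> S))
≡ ~(~P -> (S -> P)) | (S -> (R <-> S))   [eliminate ->]
≡ ~(~~P | (S -> P)) | (S -> (R <-> S))   [eliminate ->]
≡ ~(~~P | ~S | P) | (S -> (R <-> S))   [eliminate ->]
≡ ~(~~P | ~S | P) | ~S | (R <-> S)   [eliminate ->]
≡ ~(~~P | ~S | P) | ~S | ((R -> S) & (S -> R))   [eliminate <->]
≡ ~(~~P | ~S | P) | ~S | ((~R | S) & (S -> R))   [eliminate ->]
≡ ~(~~P | ~S | P) | ~S | ((~R | S) & (~S | R))   [eliminate ->]
≡ (~~~P & ~~S & ~P) | ~S | ((~R | S) & (~S | R))   [De Morgan]
≡ (~P & ~~S & ~P) | ~S | ((~R | S) & (~S | R))   [double negation]
≡ (~P & S & ~P) | ~S | ((~R | S) & (~S | R))   [double negation]
≡ (~P | ~S | ~R | S) & (~P | ~S | ~S | R) & (S | ~S | ~R | S) & (S | ~S | ~S | R) & (~P | ~S | ~R | S) & (~P | ~S | ~S | R)   [distribute | over &]
≡ ~P | ~S | R   [simplify]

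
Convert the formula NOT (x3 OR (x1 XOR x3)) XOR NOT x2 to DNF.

NOT (x3 OR (x1 XOR x3)) XOR NOT x2
⇔ (NOT (x3 OR (x1 XOR x3)) AND NOT NOT x2) OR (NOT NOT (x3 OR (x1 XOR x3)) AND NOT x2)   (expand XOR)
⇔ (NOT (x3 OR (x1 AND NOT x3) OR (NOT x1 AND x3)) AND NOT NOT x2) OR (NOT NOT (x3 OR (x1 XOR x3)) AND NOT x2)   (expand XOR)
⇔ (NOT (x3 OR (x1 AND NOT x3) OR (NOT x1 AND x3)) AND NOT NOT x2) OR (NOT NOT (x3 OR (x1 AND NOT x3) OR (NOT x1 AND x3)) AND NOT x2)   (expand XOR)
⇔ (NOT x3 AND NOT (x1 AND NOT x3) AND NOT (NOT x1 AND x3) AND NOT NOT x2) OR (NOT NOT (x3 OR (x1 AND NOT x3) OR (NOT x1 AND x3)) AND NOT x2)   (De Morgan)
⇔ (NOT x3 AND (NOT x1 OR NOT NOT x3) AND NOT (NOT x1 AND x3) AND NOT NOT x2) OR (NOT NOT (x3 OR (x1 AND NOT x3) OR (NOT x1 AND x3)) AND NOT x2)   (De Morgan)
⇔ (NOT x3 AND (NOT x1 OR x3) AND NOT (NOT x1 AND x3) AND NOT NOT x2) OR (NOT NOT (x3 OR (x1 AND NOT x3) OR (NOT x1 AND x3)) AND NOT x2)   (double negation)
⇔ (NOT x3 AND (NOT x1 OR x3) AND (NOT NOT x1 OR NOT x3) AND NOT NOT x2) OR (NOT NOT (x3 OR (x1 AND NOT x3) OR (NOT x1 AND x3)) AND NOT x2)   (De Morgan)
⇔ (NOT x3 AND (NOT x1 OR x3) AND (x1 OR NOT x3) AND NOT NOT x2) OR (NOT NOT (x3 OR (x1 AND NOT x3) OR (NOT x1 AND x3)) AND NOT x2)   (double negation)
⇔ (NOT x3 AND (NOT x1 OR x3) AND (x1 OR NOT x3) AND x2) OR (NOT NOT (x3 OR (x1 AND NOT x3) OR (NOT x1 AND x3)) AND NOT x2)   (double negation)
⇔ (NOT x3 AND (NOT x1 OR x3) AND (x1 OR NOT x3) AND x2) OR ((x3 OR (x1 AND NOT x3) OR (NOT x1 AND x3)) AND NOT x2)   (double negation)
⇔ (NOT x3 AND NOT x1 AND x1 AND x2) OR (NOT x3 AND NOT x1 AND NOT x3 AND x2) OR (NOT x3 AND x3 AND x1 AND x2) OR (NOT x3 AND x3 AND NOT x3 AND x2) OR (x3 AND NOT x2) OR (x1 AND NOT x3 AND NOT x2) OR (NOT x1 AND x3 AND NOT x2)   (distribute AND over OR)
⇔ (NOT x3 AND NOT x1 AND x2) OR (x3 AND NOT x2) OR (x1 AND NOT x3 AND NOT x2)   (simplify)

(NOT x3 AND NOT x1 AND x2) OR (x3 AND NOT x2) OR (x1 AND NOT x3 AND NOT x2)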